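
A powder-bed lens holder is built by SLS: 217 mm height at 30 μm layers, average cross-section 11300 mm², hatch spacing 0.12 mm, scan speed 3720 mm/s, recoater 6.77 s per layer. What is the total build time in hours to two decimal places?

64.47 hours

Layer count = ceil(217 / 0.03) = 7234.
Hatch length per layer = 11300 / 0.12 = 94166.7 mm.
Scan time per layer: 94166.7 / 3720 → 25.3136 s.
Layer cycle: 25.3136 + 6.77 → 32.0836 s.
Total: 7234 × 32.0836 s = 232092.7624 s → 64.47 hours.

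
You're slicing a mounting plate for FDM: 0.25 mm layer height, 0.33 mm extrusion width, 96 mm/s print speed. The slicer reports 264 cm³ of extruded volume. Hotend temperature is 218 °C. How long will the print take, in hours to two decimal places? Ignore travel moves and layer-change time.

Bead cross-section: 0.25 × 0.33 → 0.0825 mm².
Toolpath length = 264 cm³ / 0.0825 mm² = 264000 / 0.0825 = 3200000 mm.
Time extruding: 3200000 / 96 → 33333.3 s.
33333.3 s = 9.26 hours.

9.26 hours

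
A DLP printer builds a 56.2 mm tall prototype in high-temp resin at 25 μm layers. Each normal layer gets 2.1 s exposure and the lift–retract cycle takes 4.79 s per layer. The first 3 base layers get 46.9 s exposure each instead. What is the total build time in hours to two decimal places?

Number of layers: 56.2 / 0.025 → 2248 (rounded up).
Bottom layers = 3 × (46.9 + 4.79), so 155.07 s.
Normal layers: 2245 × (2.1 + 4.79) → 15468.05 s.
Total = 155.07 + 15468.05 = 15623.12 s = 4.34 hours.

4.34 hours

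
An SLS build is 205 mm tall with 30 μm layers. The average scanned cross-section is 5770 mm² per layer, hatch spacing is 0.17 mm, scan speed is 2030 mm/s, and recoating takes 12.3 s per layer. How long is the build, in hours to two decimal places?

55.09 hours

Layers = ⌈205/0.03⌉ = 6834.
Scan path per layer: 5770 / 0.17 → 33941.2 mm.
Laser time per layer = 33941.2 / 2030, so 16.7198 s.
Layer cycle = 16.7198 + 12.3 = 29.0198 s.
6834 layers × 29.0198 s/layer = 198321.3132 s, i.e. 55.09 hours.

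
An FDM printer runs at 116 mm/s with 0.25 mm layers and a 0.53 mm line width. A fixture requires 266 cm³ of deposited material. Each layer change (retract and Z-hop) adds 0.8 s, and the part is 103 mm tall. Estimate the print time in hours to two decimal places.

4.90 hours

Bead cross-section: 0.25 × 0.53 → 0.1325 mm².
Toolpath length = 266 cm³ / 0.1325 mm² = 266000 / 0.1325 = 2007547.2 mm.
Extrusion time: 2007547.2 / 116 → 17306.4 s.
Layers = ⌈103/0.25⌉ = 412.
Z-hop total = 412 × 0.8, so 329.6 s.
Total = 17306.4 + 329.6 = 17636 s = 4.90 hours.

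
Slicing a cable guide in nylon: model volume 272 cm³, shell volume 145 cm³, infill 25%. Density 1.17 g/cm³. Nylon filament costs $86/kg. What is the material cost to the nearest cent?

$17.78

Infill region: 272 − 145 → 127 cm³.
Infill volume = 0.25 × 127, so 31.75 cm³.
Total printed volume: 145 + 31.75 → 176.75 cm³.
Mass: 176.75 × 1.17 → 206.7975 g.
At $86/kg: 206.7975/1000 × 86 = $17.78.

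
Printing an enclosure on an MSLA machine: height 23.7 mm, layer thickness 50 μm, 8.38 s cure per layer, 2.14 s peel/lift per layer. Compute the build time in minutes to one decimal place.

Number of layers: 23.7 / 0.05 → 474 (rounded up).
Each layer takes = 8.38 + 2.14, so 10.52 s.
Total = 474 × 10.52 = 4986.48 s = 83.1 minutes.

83.1 minutes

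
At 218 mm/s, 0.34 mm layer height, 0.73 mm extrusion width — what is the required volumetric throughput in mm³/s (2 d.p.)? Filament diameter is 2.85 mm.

A: 0.34 × 0.73 → 0.2482 mm².
Volumetric flow = 218 × 0.2482 = 54.11 mm³/s.

54.11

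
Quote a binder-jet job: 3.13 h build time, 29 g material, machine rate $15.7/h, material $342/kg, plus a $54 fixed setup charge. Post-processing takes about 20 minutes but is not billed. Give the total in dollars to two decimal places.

$113.06

Machine-time cost: 15.7 × 3.13 → $49.141.
Material cost = 342 × 29/1000, so $9.918.
Adding setup: 49.141 + 9.918 + 54 → 113.059 ≈ $113.06.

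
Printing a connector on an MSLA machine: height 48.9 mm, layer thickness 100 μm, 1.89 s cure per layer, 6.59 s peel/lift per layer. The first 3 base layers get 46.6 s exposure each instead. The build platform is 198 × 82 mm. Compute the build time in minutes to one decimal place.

Layers = ⌈48.9/0.1⌉ = 489.
Burn-in layers = 3 × (46.6 + 6.59), so 159.57 s.
Remaining layers: 486 × (1.89 + 6.59) → 4121.28 s.
Total = 159.57 + 4121.28 = 4280.85 s = 71.3 minutes.

71.3 minutes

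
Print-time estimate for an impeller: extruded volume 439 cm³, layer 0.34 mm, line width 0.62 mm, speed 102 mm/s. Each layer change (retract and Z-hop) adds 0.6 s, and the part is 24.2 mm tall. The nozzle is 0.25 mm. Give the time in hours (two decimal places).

5.68 hours

Extrusion cross-section: 0.34 × 0.62 → 0.2108 mm².
Total extruded path = 439000/0.2108 = 2082542.7 mm.
Extrusion time = 2082542.7 / 102 = 20417.1 s.
Layers = ⌈24.2/0.34⌉ = 72.
Z-hop total = 72 × 0.6, so 43.2 s.
Altogether 20417.1 + 43.2 = 20460.3 s, i.e. 5.68 hours.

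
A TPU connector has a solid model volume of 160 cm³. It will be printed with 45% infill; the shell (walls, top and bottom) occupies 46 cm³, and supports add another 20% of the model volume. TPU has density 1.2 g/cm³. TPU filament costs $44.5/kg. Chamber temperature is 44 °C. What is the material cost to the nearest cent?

Volume inside the shell = 160 − 46, so 114 cm³.
Deposited infill: 0.45 × 114 → 51.3 cm³.
Support: 0.20 × 160 → 32 cm³.
Deposited volume = 46 + 51.3 + 32, so 129.3 cm³.
Mass: 129.3 × 1.2 → 155.16 g.
At $44.5/kg: 155.16/1000 × 44.5 = $6.90.

$6.90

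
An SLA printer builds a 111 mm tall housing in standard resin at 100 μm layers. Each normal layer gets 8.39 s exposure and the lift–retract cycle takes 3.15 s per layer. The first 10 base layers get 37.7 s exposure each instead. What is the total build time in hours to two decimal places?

Number of layers: 111 / 0.1 → 1110 (rounded up).
Base layers = 10 × (37.7 + 3.15) = 408.5 s.
Remaining layers = 1100 × (8.39 + 3.15), so 12694 s.
Total = 408.5 + 12694 = 13102.5 s = 3.64 hours.

3.64 hours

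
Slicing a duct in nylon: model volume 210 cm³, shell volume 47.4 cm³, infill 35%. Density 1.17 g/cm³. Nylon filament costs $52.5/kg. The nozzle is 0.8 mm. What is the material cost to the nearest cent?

$6.41

Volume inside the shell: 210 − 47.4 → 162.6 cm³.
Deposited infill: 0.35 × 162.6 → 56.91 cm³.
Deposited volume = 47.4 + 56.91, so 104.31 cm³.
Mass = 104.31 × 1.17, so 122.0427 g.
At $52.5/kg: 122.0427/1000 × 52.5 = $6.41.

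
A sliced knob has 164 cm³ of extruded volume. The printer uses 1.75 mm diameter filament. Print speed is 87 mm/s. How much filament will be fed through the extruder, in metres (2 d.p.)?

68.18 m

Filament cross-section = π × (1.75/2)² = 2.4053 mm².
Length = 164 cm³ / 2.4053 mm² = 164000 / 2.4053 = 68182.76 mm = 68.18 m.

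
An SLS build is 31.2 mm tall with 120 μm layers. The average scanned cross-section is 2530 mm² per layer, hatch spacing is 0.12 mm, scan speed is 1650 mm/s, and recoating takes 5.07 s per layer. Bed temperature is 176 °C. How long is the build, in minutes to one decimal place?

Layer count = ceil(31.2 / 0.12) = 260.
Hatch length per layer = 2530 / 0.12, so 21083.3 mm.
Per-layer scan time: 21083.3 / 1650 → 12.7778 s.
Layer cycle = 12.7778 + 5.07 = 17.8478 s.
260 layers × 17.8478 s/layer = 4640.428 s, i.e. 77.3 minutes.

77.3 minutes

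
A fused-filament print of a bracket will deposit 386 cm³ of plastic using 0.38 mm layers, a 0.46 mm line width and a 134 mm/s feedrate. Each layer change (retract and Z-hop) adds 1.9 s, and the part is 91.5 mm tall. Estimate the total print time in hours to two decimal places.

Bead cross-section = 0.38 × 0.46 = 0.1748 mm².
Total extruded path = 386000/0.1748 = 2208238 mm.
Extrusion time: 2208238 / 134 → 16479.4 s.
Layer count = ceil(91.5 / 0.38) = 241.
Z-hop total = 241 × 1.9 = 457.9 s.
Altogether 16479.4 + 457.9 = 16937.3 s, i.e. 4.70 hours.

4.70 hours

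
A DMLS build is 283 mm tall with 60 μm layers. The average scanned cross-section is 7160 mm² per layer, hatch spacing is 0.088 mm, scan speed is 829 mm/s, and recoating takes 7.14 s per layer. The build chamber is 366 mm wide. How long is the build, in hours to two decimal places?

Number of layers: 283 / 0.06 → 4717 (rounded up).
Per-layer scan distance = 7160 / 0.088, so 81363.6 mm.
Per-layer scan time = 81363.6 / 829 = 98.1467 s.
Time per layer: 98.1467 + 7.14 → 105.2867 s.
4717 layers × 105.2867 s/layer = 496637.3639 s, i.e. 137.95 hours.

137.95 hours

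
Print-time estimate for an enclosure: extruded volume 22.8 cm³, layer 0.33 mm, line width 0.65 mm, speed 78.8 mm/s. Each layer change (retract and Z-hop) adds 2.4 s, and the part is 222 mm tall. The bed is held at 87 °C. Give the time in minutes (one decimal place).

49.4 minutes

Line area: 0.33 × 0.65 → 0.2145 mm².
Path length: 22800 mm³ / 0.2145 mm² → 106293.7 mm.
Extrusion time = 106293.7 / 78.8, so 1348.9 s.
Number of layers: 222 / 0.33 → 673 (rounded up).
Z-hop total = 673 × 2.4 = 1615.2 s.
Altogether 1348.9 + 1615.2 = 2964.1 s, i.e. 49.4 minutes.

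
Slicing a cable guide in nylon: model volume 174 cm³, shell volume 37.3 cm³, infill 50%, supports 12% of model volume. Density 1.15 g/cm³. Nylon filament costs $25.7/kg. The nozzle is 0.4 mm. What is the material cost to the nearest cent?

Infill region = 174 − 37.3 = 136.7 cm³.
Deposited infill: 0.50 × 136.7 → 68.35 cm³.
Support = 0.12 × 174 = 20.88 cm³.
Deposited volume: 37.3 + 68.35 + 20.88 → 126.53 cm³.
Mass = 126.53 × 1.15, so 145.5095 g.
Cost = 145.5095 g / 1000 × $25.7/kg = $3.74.

$3.74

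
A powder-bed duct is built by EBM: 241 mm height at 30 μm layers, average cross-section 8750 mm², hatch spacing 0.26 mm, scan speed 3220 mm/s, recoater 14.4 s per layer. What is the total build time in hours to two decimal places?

55.46 hours

Layer count = ceil(241 / 0.03) = 8034.
Hatch length per layer = 8750 / 0.26, so 33653.8 mm.
Beam time per layer = 33653.8 / 3220 = 10.4515 s.
Layer cycle: 10.4515 + 14.4 → 24.8515 s.
Total: 8034 × 24.8515 s = 199656.951 s → 55.46 hours.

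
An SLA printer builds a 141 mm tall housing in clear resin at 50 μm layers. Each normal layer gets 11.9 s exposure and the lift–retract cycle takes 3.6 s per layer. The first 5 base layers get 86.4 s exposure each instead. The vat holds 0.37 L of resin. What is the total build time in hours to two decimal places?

12.25 hours

Layers = ⌈141/0.05⌉ = 2820.
Bottom layers: 5 × (86.4 + 3.6) → 450 s.
Normal layers = 2815 × (11.9 + 3.6), so 43632.5 s.
Total = 450 + 43632.5 = 44082.5 s = 12.25 hours.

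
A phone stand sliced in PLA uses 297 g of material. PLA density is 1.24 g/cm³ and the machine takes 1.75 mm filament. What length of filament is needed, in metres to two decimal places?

Volume = 297 g / 1.24 g·cm⁻³ = 239.5161 cm³ = 239516.1 mm³.
A = π r² = π × 0.875² = 2.4053 mm².
Length = 239516.1 / 2.4053 = 99578.47 mm = 99.58 m.

99.58 m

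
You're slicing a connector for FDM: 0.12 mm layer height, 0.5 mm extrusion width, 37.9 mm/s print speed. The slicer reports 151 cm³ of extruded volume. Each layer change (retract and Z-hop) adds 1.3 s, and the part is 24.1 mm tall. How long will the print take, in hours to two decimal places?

18.52 hours

Bead cross-section: 0.12 × 0.5 → 0.06 mm².
Path length: 151000 mm³ / 0.06 mm² → 2516666.7 mm.
Time extruding = 2516666.7 / 37.9, so 66402.8 s.
Layers = ⌈24.1/0.12⌉ = 201.
Z-hop total = 201 × 1.3 = 261.3 s.
Total = 66402.8 + 261.3 = 66664.1 s = 18.52 hours.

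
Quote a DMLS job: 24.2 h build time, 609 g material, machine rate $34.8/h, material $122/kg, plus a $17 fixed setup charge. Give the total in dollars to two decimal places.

Machine-time cost = 34.8 × 24.2 = $842.16.
Feedstock cost: 122 × 609/1000 → $74.298.
Total = 842.16 + 74.298 + 17 = 933.458 ≈ $933.46.

$933.46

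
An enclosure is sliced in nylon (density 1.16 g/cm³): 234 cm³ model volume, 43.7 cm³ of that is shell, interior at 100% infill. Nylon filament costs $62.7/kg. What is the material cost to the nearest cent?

Infill region = 234 − 43.7, so 190.3 cm³.
Infill volume = 1.00 × 190.3 = 190.3 cm³.
Total printed volume = 43.7 + 190.3, so 234 cm³.
Mass = 234 × 1.16 = 271.44 g.
Cost = 271.44 g / 1000 × $62.7/kg = $17.02.

$17.02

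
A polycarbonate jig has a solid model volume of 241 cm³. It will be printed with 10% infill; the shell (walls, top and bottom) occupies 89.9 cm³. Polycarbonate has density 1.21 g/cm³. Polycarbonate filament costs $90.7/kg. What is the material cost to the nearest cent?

$11.52

Interior volume: 241 − 89.9 → 151.1 cm³.
Deposited infill: 0.10 × 151.1 → 15.11 cm³.
Total extruded = 89.9 + 15.11 = 105.01 cm³.
Mass = 105.01 × 1.21, so 127.0621 g.
Cost = 127.0621 g / 1000 × $90.7/kg = $11.52.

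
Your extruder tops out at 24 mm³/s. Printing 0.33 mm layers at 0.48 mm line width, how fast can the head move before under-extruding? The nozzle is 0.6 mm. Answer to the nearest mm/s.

152 mm/s

Bead cross-section = 0.33 × 0.48 = 0.1584 mm².
Max speed = 24 / 0.1584 = 151.52 ≈ 152 mm/s.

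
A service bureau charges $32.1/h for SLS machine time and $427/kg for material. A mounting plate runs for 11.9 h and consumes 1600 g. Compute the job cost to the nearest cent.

$1065.19

Machine cost = 32.1 × 11.9 = $381.99.
Material charge = 427 × 1600/1000, so $683.20.
Job cost: 381.99 + 683.20 = $1065.19.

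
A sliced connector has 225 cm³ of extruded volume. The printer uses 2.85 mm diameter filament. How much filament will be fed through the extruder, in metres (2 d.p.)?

Cross-section of 2.85 mm filament: π·(2.85/2)² = 6.3794 mm².
Length = 225 cm³ / 6.3794 mm² = 225000 / 6.3794 = 35269.77 mm = 35.27 m.

35.27 m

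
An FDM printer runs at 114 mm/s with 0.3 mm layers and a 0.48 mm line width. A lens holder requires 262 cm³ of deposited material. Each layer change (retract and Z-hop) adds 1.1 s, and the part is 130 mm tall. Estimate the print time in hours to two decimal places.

Line area = 0.3 × 0.48 = 0.144 mm².
Toolpath length = 262 cm³ / 0.144 mm² = 262000 / 0.144 = 1819444.4 mm.
Print-move time: 1819444.4 / 114 → 15960 s.
Layers = ⌈130/0.3⌉ = 434.
Z-hop total = 434 × 1.1, so 477.4 s.
Altogether 15960 + 477.4 = 16437.4 s, i.e. 4.57 hours.

4.57 hours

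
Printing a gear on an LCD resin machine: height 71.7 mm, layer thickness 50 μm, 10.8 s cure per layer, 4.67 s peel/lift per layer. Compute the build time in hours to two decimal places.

Number of layers: 71.7 / 0.05 → 1434 (rounded up).
Each layer takes: 10.8 + 4.67 → 15.47 s.
Total = 1434 × 15.47 = 22183.98 s = 6.16 hours.

6.16 hours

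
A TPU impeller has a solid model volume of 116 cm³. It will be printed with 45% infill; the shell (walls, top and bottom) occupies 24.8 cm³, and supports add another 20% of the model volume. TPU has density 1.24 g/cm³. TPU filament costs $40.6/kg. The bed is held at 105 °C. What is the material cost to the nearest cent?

Volume inside the shell: 116 − 24.8 → 91.2 cm³.
Deposited infill = 0.45 × 91.2, so 41.04 cm³.
Support: 0.20 × 116 → 23.2 cm³.
Total printed volume = 24.8 + 41.04 + 23.2, so 89.04 cm³.
Mass = 89.04 × 1.24, so 110.4096 g.
Cost = 110.4096 g / 1000 × $40.6/kg = $4.48.

$4.48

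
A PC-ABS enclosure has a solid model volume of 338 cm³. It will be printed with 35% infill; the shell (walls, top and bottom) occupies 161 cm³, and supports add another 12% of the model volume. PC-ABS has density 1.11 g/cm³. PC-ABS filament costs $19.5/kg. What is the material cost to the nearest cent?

$5.70

Infill region: 338 − 161 → 177 cm³.
Infill deposited: 0.35 × 177 → 61.95 cm³.
Support = 0.12 × 338, so 40.56 cm³.
Total extruded: 161 + 61.95 + 40.56 → 263.51 cm³.
Mass: 263.51 × 1.11 → 292.4961 g.
Cost = 292.4961 g / 1000 × $19.5/kg = $5.70.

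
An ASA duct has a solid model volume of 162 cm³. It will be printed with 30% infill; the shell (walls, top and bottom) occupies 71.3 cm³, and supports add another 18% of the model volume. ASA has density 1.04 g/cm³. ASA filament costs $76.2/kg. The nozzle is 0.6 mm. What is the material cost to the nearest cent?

$10.12

Infill region: 162 − 71.3 → 90.7 cm³.
Deposited infill: 0.30 × 90.7 → 27.21 cm³.
Support = 0.18 × 162, so 29.16 cm³.
Total extruded = 71.3 + 27.21 + 29.16, so 127.67 cm³.
Mass = 127.67 × 1.04, so 132.7768 g.
Cost = 132.7768 g / 1000 × $76.2/kg = $10.12.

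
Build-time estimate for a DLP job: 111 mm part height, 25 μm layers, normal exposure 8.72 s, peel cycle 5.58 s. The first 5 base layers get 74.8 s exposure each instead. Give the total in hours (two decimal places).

Number of layers: 111 / 0.025 → 4440 (rounded up).
Base layers = 5 × (74.8 + 5.58), so 401.9 s.
Remaining layers = 4435 × (8.72 + 5.58), so 63420.5 s.
Sum: 401.9 + 63420.5 = 63822.4 s → 17.73 hours.

17.73 hours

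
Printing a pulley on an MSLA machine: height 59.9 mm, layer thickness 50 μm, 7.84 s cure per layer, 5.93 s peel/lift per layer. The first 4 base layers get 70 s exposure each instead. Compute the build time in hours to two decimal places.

Layers = ⌈59.9/0.05⌉ = 1198.
Bottom layers = 4 × (70 + 5.93), so 303.72 s.
Regular layers = 1194 × (7.84 + 5.93), so 16441.38 s.
Total = 303.72 + 16441.38 = 16745.1 s = 4.65 hours.

4.65 hours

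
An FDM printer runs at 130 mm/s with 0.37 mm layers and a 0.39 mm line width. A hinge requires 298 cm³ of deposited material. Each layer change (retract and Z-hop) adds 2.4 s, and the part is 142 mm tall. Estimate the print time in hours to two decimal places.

4.67 hours

Bead cross-section = 0.37 × 0.39, so 0.1443 mm².
Toolpath length = 298 cm³ / 0.1443 mm² = 298000 / 0.1443 = 2065142.1 mm.
Time extruding = 2065142.1 / 130 = 15885.7 s.
Number of layers: 142 / 0.37 → 384 (rounded up).
Layer-change overhead: 384 × 2.4 → 921.6 s.
Total = 15885.7 + 921.6 = 16807.3 s = 4.67 hours.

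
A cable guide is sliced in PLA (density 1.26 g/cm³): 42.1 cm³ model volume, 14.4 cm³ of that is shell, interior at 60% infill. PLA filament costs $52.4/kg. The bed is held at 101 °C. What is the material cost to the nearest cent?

Infill region = 42.1 − 14.4, so 27.7 cm³.
Infill volume: 0.60 × 27.7 → 16.62 cm³.
Total extruded: 14.4 + 16.62 → 31.02 cm³.
Mass = 31.02 × 1.26 = 39.0852 g.
Cost = 39.0852 g / 1000 × $52.4/kg = $2.05.

$2.05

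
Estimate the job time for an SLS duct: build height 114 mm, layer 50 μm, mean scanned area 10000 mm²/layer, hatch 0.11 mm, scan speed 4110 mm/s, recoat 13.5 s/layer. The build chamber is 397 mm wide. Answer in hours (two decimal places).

Layer count = ceil(114 / 0.05) = 2280.
Per-layer scan distance = 10000 / 0.11, so 90909.1 mm.
Scan time per layer = 90909.1 / 4110 = 22.119 s.
Time per layer = 22.119 + 13.5 = 35.619 s.
Build time = 2280 × 35.619 = 81211.32 s = 22.56 hours.

22.56 hours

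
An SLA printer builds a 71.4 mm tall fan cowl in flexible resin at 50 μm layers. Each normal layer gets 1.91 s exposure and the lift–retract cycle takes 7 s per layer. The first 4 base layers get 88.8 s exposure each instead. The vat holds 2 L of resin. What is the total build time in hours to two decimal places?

3.63 hours

Layers = ⌈71.4/0.05⌉ = 1428.
Base layers: 4 × (88.8 + 7) → 383.2 s.
Regular layers: 1424 × (1.91 + 7) → 12687.84 s.
Total = 383.2 + 12687.84 = 13071.04 s = 3.63 hours.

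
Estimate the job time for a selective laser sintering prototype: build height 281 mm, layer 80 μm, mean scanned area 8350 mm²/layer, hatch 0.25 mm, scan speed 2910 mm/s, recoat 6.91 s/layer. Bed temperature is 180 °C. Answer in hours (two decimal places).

Layer count = ceil(281 / 0.08) = 3513.
Hatch length per layer: 8350 / 0.25 → 33400 mm.
Per-layer scan time = 33400 / 2910, so 11.4777 s.
Per-layer time: 11.4777 + 6.91 → 18.3877 s.
Total: 3513 × 18.3877 s = 64595.9901 s → 17.94 hours.

17.94 hours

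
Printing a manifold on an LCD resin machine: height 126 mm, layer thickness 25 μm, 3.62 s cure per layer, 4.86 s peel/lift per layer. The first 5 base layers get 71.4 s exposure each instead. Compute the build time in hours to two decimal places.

11.97 hours

Layers = ⌈126/0.025⌉ = 5040.
Burn-in layers: 5 × (71.4 + 4.86) → 381.3 s.
Remaining layers = 5035 × (3.62 + 4.86), so 42696.8 s.
Total = 381.3 + 42696.8 = 43078.1 s = 11.97 hours.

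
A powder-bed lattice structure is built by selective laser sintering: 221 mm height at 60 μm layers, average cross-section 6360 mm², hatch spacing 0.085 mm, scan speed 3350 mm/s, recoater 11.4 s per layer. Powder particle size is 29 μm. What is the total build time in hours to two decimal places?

34.52 hours

Number of layers: 221 / 0.06 → 3684 (rounded up).
Hatch length per layer = 6360 / 0.085 = 74823.5 mm.
Per-layer scan time: 74823.5 / 3350 → 22.3354 s.
Layer cycle = 22.3354 + 11.4 = 33.7354 s.
3684 layers × 33.7354 s/layer = 124281.2136 s, i.e. 34.52 hours.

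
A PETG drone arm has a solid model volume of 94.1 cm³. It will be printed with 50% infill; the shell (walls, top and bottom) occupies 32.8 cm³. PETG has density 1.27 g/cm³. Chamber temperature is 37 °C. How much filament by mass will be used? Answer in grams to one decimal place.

80.6 g

Infill region: 94.1 − 32.8 → 61.3 cm³.
Deposited infill: 0.50 × 61.3 → 30.65 cm³.
Deposited volume = 32.8 + 30.65 = 63.45 cm³.
Mass = 63.45 × 1.27 = 80.5815 g.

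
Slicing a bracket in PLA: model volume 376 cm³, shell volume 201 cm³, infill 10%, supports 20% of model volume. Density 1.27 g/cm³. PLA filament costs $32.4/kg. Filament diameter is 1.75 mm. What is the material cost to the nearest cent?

Interior volume = 376 − 201 = 175 cm³.
Deposited infill: 0.10 × 175 → 17.5 cm³.
Support: 0.20 × 376 → 75.2 cm³.
Deposited volume = 201 + 17.5 + 75.2, so 293.7 cm³.
Mass = 293.7 × 1.27, so 372.999 g.
At $32.4/kg: 372.999/1000 × 32.4 = $12.09.

$12.09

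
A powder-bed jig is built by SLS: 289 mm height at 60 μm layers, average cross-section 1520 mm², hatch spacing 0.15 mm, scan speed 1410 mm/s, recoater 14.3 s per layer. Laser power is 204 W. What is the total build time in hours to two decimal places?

Layer count = ceil(289 / 0.06) = 4817.
Per-layer scan distance: 1520 / 0.15 → 10133.3 mm.
Laser time per layer: 10133.3 / 1410 → 7.1867 s.
Time per layer: 7.1867 + 14.3 → 21.4867 s.
4817 layers × 21.4867 s/layer = 103501.4339 s, i.e. 28.75 hours.

28.75 hours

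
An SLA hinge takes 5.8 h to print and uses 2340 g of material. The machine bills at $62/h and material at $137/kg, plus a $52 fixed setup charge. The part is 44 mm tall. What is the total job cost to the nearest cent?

$732.18

Machine cost: 62 × 5.8 → $359.60.
Feedstock cost = 137 × 2340/1000, so $320.58.
Adding setup: 359.60 + 320.58 + 52 → $732.18.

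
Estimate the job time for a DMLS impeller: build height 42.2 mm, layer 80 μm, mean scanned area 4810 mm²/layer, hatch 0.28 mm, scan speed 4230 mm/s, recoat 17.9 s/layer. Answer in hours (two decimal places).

3.22 hours

Layers = ⌈42.2/0.08⌉ = 528.
Hatch length per layer = 4810 / 0.28 = 17178.6 mm.
Scan time per layer = 17178.6 / 4230, so 4.0611 s.
Layer cycle: 4.0611 + 17.9 → 21.9611 s.
Total: 528 × 21.9611 s = 11595.4608 s → 3.22 hours.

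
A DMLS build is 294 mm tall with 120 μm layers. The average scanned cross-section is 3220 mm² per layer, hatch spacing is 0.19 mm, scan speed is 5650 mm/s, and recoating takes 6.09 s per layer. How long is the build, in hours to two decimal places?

Number of layers: 294 / 0.12 → 2450 (rounded up).
Per-layer scan distance: 3220 / 0.19 → 16947.4 mm.
Laser time per layer = 16947.4 / 5650, so 2.9995 s.
Per-layer time = 2.9995 + 6.09, so 9.0895 s.
2450 layers × 9.0895 s/layer = 22269.275 s, i.e. 6.19 hours.

6.19 hours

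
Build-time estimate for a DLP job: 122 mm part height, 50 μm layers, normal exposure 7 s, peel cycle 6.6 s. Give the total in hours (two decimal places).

9.22 hours

Number of layers: 122 / 0.05 → 2440 (rounded up).
Cycle time = 7 + 6.6, so 13.6 s.
Build time: 2440 × 13.6 s = 33184 s, i.e. 9.22 hours.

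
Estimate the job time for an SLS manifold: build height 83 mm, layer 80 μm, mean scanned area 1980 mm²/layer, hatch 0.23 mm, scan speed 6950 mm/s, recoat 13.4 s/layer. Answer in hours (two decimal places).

Layer count = ceil(83 / 0.08) = 1038.
Hatch length per layer: 1980 / 0.23 → 8608.7 mm.
Per-layer scan time: 8608.7 / 6950 → 1.2387 s.
Time per layer = 1.2387 + 13.4 = 14.6387 s.
Build time = 1038 × 14.6387 = 15194.9706 s = 4.22 hours.

4.22 hours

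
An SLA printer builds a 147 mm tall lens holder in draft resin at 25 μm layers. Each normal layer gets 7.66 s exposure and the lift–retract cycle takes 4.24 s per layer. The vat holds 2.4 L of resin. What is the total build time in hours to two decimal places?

19.44 hours

Layers = ⌈147/0.025⌉ = 5880.
Cycle time: 7.66 + 4.24 → 11.9 s.
Total = 5880 × 11.9 = 69972 s = 19.44 hours.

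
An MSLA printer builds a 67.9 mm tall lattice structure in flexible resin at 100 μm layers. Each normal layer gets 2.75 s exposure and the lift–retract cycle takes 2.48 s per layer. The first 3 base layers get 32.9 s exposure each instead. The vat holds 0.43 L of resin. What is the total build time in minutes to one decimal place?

60.7 minutes

Layer count = ceil(67.9 / 0.1) = 679.
Burn-in layers = 3 × (32.9 + 2.48), so 106.14 s.
Regular layers = 676 × (2.75 + 2.48), so 3535.48 s.
Sum: 106.14 + 3535.48 = 3641.62 s → 60.7 minutes.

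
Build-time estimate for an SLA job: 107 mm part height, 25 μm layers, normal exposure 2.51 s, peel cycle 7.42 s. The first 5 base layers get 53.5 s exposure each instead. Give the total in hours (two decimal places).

Number of layers: 107 / 0.025 → 4280 (rounded up).
Base layers = 5 × (53.5 + 7.42) = 304.6 s.
Regular layers: 4275 × (2.51 + 7.42) → 42450.75 s.
Total = 304.6 + 42450.75 = 42755.35 s = 11.88 hours.

11.88 hours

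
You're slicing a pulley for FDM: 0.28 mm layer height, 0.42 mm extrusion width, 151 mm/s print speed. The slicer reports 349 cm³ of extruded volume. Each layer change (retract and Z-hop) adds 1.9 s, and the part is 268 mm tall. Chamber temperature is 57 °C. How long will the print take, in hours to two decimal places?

5.96 hours

Extrusion cross-section = 0.28 × 0.42, so 0.1176 mm².
Total extruded path = 349000/0.1176 = 2967687.1 mm.
Time extruding = 2967687.1 / 151, so 19653.6 s.
Number of layers: 268 / 0.28 → 958 (rounded up).
Z-hop total: 958 × 1.9 → 1820.2 s.
Total = 19653.6 + 1820.2 = 21473.8 s = 5.96 hours.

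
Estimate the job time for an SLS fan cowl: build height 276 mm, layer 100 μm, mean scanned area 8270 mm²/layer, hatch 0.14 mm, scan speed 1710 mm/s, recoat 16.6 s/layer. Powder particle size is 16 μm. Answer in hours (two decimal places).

Layers = ⌈276/0.1⌉ = 2760.
Per-layer scan distance = 8270 / 0.14 = 59071.4 mm.
Scan time per layer = 59071.4 / 1710, so 34.5447 s.
Per-layer time: 34.5447 + 16.6 → 51.1447 s.
Total: 2760 × 51.1447 s = 141159.372 s → 39.21 hours.

39.21 hours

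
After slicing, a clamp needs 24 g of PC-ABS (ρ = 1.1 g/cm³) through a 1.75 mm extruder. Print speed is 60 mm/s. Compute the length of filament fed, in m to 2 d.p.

9.07 m

Extruded volume: 24/1.1 = 21.8182 cm³ (21818.2 mm³).
Cross-section of 1.75 mm filament: π·(1.75/2)² = 2.4053 mm².
L = V/A = 21818.2/2.4053 = 9070.89 mm → 9.07 m.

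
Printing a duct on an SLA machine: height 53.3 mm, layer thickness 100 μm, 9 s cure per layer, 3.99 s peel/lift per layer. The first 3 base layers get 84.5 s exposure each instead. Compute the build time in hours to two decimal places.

Layer count = ceil(53.3 / 0.1) = 533.
Bottom layers: 3 × (84.5 + 3.99) → 265.47 s.
Normal layers: 530 × (9 + 3.99) → 6884.7 s.
Sum: 265.47 + 6884.7 = 7150.17 s → 1.99 hours.

1.99 hours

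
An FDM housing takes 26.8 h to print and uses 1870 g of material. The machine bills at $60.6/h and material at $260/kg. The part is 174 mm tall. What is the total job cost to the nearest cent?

Time charge = 60.6 × 26.8, so $1624.08.
Material charge = 260 × 1870/1000, so $486.20.
Total = 1624.08 + 486.20 = $2110.28.

$2110.28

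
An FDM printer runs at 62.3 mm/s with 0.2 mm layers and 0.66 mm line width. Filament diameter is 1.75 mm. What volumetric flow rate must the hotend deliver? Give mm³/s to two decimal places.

A = 0.2 × 0.66 = 0.132 mm².
Volumetric flow = 62.3 × 0.132 = 8.22 mm³/s.

8.22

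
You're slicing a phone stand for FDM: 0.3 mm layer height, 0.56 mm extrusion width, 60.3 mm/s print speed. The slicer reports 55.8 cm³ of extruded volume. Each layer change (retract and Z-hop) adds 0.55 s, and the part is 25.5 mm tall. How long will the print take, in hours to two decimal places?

1.54 hours

Line area: 0.3 × 0.56 → 0.168 mm².
Toolpath length = 55.8 cm³ / 0.168 mm² = 55800 / 0.168 = 332142.9 mm.
Print-move time = 332142.9 / 60.3 = 5508.2 s.
Number of layers: 25.5 / 0.3 → 85 (rounded up).
Z-hop total = 85 × 0.55 = 46.75 s.
Altogether 5508.2 + 46.75 = 5554.95 s, i.e. 1.54 hours.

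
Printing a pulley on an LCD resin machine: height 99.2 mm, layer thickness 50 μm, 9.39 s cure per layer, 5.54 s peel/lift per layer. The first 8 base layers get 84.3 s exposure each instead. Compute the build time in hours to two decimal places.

Number of layers: 99.2 / 0.05 → 1984 (rounded up).
Bottom layers: 8 × (84.3 + 5.54) → 718.72 s.
Regular layers = 1976 × (9.39 + 5.54), so 29501.68 s.
Total = 718.72 + 29501.68 = 30220.4 s = 8.39 hours.

8.39 hours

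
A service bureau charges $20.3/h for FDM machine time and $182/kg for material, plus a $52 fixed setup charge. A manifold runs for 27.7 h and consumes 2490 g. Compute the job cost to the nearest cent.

$1067.49

Time charge = 20.3 × 27.7, so $562.31.
Feedstock cost: 182 × 2490/1000 → $453.18.
Adding setup: 562.31 + 453.18 + 52 → $1067.49.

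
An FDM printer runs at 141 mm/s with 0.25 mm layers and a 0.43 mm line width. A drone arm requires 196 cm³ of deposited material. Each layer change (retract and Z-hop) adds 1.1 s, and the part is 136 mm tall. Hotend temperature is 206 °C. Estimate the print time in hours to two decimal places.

Bead cross-section: 0.25 × 0.43 → 0.1075 mm².
Path length: 196000 mm³ / 0.1075 mm² → 1823255.8 mm.
Time extruding = 1823255.8 / 141, so 12930.9 s.
Layer count = ceil(136 / 0.25) = 544.
Z-hop total = 544 × 1.1, so 598.4 s.
Altogether 12930.9 + 598.4 = 13529.3 s, i.e. 3.76 hours.

3.76 hours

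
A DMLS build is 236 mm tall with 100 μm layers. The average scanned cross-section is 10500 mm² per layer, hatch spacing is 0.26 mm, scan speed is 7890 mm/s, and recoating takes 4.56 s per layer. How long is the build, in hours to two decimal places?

6.34 hours

Layer count = ceil(236 / 0.1) = 2360.
Hatch length per layer: 10500 / 0.26 → 40384.6 mm.
Per-layer scan time = 40384.6 / 7890, so 5.1185 s.
Layer cycle = 5.1185 + 4.56 = 9.6785 s.
Build time = 2360 × 9.6785 = 22841.26 s = 6.34 hours.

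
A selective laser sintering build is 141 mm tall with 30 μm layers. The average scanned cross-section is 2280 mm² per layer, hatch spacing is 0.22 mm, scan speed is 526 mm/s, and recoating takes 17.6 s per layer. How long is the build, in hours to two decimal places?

Number of layers: 141 / 0.03 → 4700 (rounded up).
Scan path per layer = 2280 / 0.22 = 10363.6 mm.
Per-layer scan time: 10363.6 / 526 → 19.7027 s.
Layer cycle = 19.7027 + 17.6, so 37.3027 s.
Build time = 4700 × 37.3027 = 175322.69 s = 48.70 hours.

48.70 hours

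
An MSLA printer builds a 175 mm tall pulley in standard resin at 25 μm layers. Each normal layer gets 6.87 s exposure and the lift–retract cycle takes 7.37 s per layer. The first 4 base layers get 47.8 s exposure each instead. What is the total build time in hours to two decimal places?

Layers = ⌈175/0.025⌉ = 7000.
Base layers = 4 × (47.8 + 7.37), so 220.68 s.
Regular layers: 6996 × (6.87 + 7.37) → 99623.04 s.
Total = 220.68 + 99623.04 = 99843.72 s = 27.73 hours.

27.73 hours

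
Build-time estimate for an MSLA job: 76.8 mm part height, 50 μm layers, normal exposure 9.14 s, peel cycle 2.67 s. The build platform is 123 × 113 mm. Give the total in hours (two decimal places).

5.04 hours

Number of layers: 76.8 / 0.05 → 1536 (rounded up).
Each layer takes: 9.14 + 2.67 → 11.81 s.
Build time: 1536 × 11.81 s = 18140.16 s, i.e. 5.04 hours.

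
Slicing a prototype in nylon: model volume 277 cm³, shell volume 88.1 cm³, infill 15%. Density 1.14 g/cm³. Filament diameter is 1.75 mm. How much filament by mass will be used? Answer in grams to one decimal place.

132.7 g

Infill region: 277 − 88.1 → 188.9 cm³.
Deposited infill = 0.15 × 188.9, so 28.335 cm³.
Total extruded = 88.1 + 28.335, so 116.435 cm³.
Mass: 116.435 × 1.14 → 132.7359 g.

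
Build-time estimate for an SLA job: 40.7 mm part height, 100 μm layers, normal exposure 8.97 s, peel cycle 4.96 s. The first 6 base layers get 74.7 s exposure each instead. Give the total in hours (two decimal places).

1.68 hours

Layer count = ceil(40.7 / 0.1) = 407.
Burn-in layers = 6 × (74.7 + 4.96) = 477.96 s.
Normal layers: 401 × (8.97 + 4.96) → 5585.93 s.
Sum: 477.96 + 5585.93 = 6063.89 s → 1.68 hours.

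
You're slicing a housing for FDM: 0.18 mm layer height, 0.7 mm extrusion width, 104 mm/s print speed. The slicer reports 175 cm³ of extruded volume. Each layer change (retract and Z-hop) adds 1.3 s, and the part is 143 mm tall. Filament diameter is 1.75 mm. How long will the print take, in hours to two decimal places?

Bead cross-section = 0.18 × 0.7, so 0.126 mm².
Path length: 175000 mm³ / 0.126 mm² → 1388888.9 mm.
Time extruding: 1388888.9 / 104 → 13354.7 s.
Layer count = ceil(143 / 0.18) = 795.
Z-hop total: 795 × 1.3 → 1033.5 s.
Total = 13354.7 + 1033.5 = 14388.2 s = 4.00 hours.

4.00 hours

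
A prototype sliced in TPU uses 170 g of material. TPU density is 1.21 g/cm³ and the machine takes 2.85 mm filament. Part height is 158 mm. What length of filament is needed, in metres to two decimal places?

Extruded volume: 170/1.21 = 140.4959 cm³ (140495.9 mm³).
A = π r² = π × 1.425² = 6.3794 mm².
Length = 140495.9 / 6.3794 = 22023.37 mm = 22.02 m.

22.02 m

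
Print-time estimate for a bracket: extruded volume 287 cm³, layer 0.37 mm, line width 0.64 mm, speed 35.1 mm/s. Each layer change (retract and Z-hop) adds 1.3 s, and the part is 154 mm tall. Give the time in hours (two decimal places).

Bead cross-section: 0.37 × 0.64 → 0.2368 mm².
Toolpath length = 287 cm³ / 0.2368 mm² = 287000 / 0.2368 = 1211993.2 mm.
Extrusion time = 1211993.2 / 35.1 = 34529.7 s.
Layer count = ceil(154 / 0.37) = 417.
Layer-change overhead = 417 × 1.3 = 542.1 s.
Altogether 34529.7 + 542.1 = 35071.8 s, i.e. 9.74 hours.

9.74 hours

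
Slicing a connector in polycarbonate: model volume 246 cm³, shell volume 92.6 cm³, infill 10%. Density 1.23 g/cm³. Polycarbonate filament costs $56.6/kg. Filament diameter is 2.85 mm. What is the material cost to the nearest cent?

$7.51

Volume inside the shell = 246 − 92.6, so 153.4 cm³.
Infill deposited: 0.10 × 153.4 → 15.34 cm³.
Total extruded: 92.6 + 15.34 → 107.94 cm³.
Mass: 107.94 × 1.23 → 132.7662 g.
At $56.6/kg: 132.7662/1000 × 56.6 = $7.51.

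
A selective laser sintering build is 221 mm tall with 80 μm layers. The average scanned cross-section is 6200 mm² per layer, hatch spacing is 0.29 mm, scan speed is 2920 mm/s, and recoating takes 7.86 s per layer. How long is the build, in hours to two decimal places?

Number of layers: 221 / 0.08 → 2763 (rounded up).
Hatch length per layer: 6200 / 0.29 → 21379.3 mm.
Scan time per layer: 21379.3 / 2920 → 7.3217 s.
Time per layer = 7.3217 + 7.86, so 15.1817 s.
Build time = 2763 × 15.1817 = 41947.0371 s = 11.65 hours.

11.65 hours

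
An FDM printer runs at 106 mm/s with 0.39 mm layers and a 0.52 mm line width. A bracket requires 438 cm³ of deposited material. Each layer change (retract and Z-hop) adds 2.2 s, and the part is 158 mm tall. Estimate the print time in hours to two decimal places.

5.91 hours

Line area: 0.39 × 0.52 → 0.2028 mm².
Toolpath length = 438 cm³ / 0.2028 mm² = 438000 / 0.2028 = 2159763.3 mm.
Print-move time: 2159763.3 / 106 → 20375.1 s.
Number of layers: 158 / 0.39 → 406 (rounded up).
Non-print overhead = 406 × 2.2 = 893.2 s.
Altogether 20375.1 + 893.2 = 21268.3 s, i.e. 5.91 hours.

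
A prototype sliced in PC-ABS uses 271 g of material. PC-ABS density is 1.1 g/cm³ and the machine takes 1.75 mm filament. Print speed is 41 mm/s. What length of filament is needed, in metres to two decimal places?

Extruded volume: 271/1.1 = 246.3636 cm³ (246363.6 mm³).
A = π r² = π × 0.875² = 2.4053 mm².
Length = 246363.6 / 2.4053 = 102425.31 mm = 102.43 m.

102.43 m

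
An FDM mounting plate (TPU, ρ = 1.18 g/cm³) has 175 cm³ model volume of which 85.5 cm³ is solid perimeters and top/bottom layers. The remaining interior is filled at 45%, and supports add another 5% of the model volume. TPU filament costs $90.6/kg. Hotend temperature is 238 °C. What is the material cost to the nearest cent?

Volume inside the shell = 175 − 85.5 = 89.5 cm³.
Infill deposited: 0.45 × 89.5 → 40.275 cm³.
Support = 0.05 × 175, so 8.75 cm³.
Total printed volume = 85.5 + 40.275 + 8.75, so 134.525 cm³.
Mass = 134.525 × 1.18 = 158.7395 g.
At $90.6/kg: 158.7395/1000 × 90.6 = $14.38.

$14.38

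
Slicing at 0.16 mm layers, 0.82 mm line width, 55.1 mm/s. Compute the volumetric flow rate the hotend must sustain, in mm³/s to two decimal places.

A = 0.16 × 0.82 = 0.1312 mm².
Q = v·A = 55.1 × 0.1312 = 7.23 mm³/s.

7.23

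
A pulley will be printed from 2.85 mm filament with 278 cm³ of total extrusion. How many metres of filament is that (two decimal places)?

A = π r² = π × 1.425² = 6.3794 mm².
L = 278000 mm³ / 6.3794 mm² = 43577.77 mm, i.e. 43.58 m.

43.58 m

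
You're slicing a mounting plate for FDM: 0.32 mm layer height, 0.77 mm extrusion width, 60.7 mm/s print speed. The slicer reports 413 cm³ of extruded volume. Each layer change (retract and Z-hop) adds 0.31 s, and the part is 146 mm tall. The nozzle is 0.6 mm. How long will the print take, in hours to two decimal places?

Bead cross-section: 0.32 × 0.77 → 0.2464 mm².
Total extruded path = 413000/0.2464 = 1676136.4 mm.
Extrusion time = 1676136.4 / 60.7, so 27613.4 s.
Layers = ⌈146/0.32⌉ = 457.
Layer-change overhead = 457 × 0.31 = 141.67 s.
Altogether 27613.4 + 141.67 = 27755.07 s, i.e. 7.71 hours.

7.71 hours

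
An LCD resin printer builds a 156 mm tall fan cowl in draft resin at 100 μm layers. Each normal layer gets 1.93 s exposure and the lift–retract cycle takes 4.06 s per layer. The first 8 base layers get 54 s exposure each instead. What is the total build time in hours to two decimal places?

2.71 hours

Layers = ⌈156/0.1⌉ = 1560.
Base layers: 8 × (54 + 4.06) → 464.48 s.
Remaining layers = 1552 × (1.93 + 4.06) = 9296.48 s.
Sum: 464.48 + 9296.48 = 9760.96 s → 2.71 hours.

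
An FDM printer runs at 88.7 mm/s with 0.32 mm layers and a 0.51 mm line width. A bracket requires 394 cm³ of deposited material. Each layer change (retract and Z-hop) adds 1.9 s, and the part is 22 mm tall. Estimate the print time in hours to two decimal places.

Line area = 0.32 × 0.51 = 0.1632 mm².
Total extruded path = 394000/0.1632 = 2414215.7 mm.
Print-move time = 2414215.7 / 88.7 = 27217.8 s.
Layer count = ceil(22 / 0.32) = 69.
Z-hop total = 69 × 1.9, so 131.1 s.
Total = 27217.8 + 131.1 = 27348.9 s = 7.60 hours.

7.60 hours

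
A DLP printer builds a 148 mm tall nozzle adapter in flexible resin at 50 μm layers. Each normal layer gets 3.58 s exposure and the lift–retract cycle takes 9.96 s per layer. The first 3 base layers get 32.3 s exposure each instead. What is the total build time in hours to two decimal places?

Layers = ⌈148/0.05⌉ = 2960.
Base layers = 3 × (32.3 + 9.96) = 126.78 s.
Normal layers = 2957 × (3.58 + 9.96) = 40037.78 s.
Sum: 126.78 + 40037.78 = 40164.56 s → 11.16 hours.

11.16 hours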